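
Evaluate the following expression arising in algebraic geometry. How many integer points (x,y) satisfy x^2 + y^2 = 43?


Systematically check integer values of x where x^2 <= 43.
For each valid x, check if 43 - x^2 is a perfect square.
Total integer solutions found: 0

0


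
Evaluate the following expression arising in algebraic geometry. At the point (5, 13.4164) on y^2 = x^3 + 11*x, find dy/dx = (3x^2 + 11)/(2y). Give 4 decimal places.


Using implicit differentiation of y^2 = x^3 + 11*x:
2y * dy/dx = 3x^2 + 11
dy/dx = (3x^2 + 11)/(2y)
Numerator: 3*5^2 + 11 = 86
Denominator: 2*13.4164 = 26.8328
dy/dx = 86/26.8328 = 3.2050

3.2050


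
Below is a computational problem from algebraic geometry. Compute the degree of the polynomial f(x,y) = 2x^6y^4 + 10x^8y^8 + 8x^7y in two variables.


Examine each term for its total degree (sum of exponents).
  Term '2x^6y^4' has total degree 6+4 = 10.
  Term '10x^8y^8' has total degree 8+8 = 16.
  Term '8x^7y' has total degree 7+1 = 8.
The maximum total degree among all terms is 16.

16


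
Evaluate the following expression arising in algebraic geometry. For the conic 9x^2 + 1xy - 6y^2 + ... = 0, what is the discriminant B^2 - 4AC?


The discriminant of a conic Ax^2 + Bxy + Cy^2 + ... = 0 is B^2 - 4AC.
B^2 = 1^2 = 1
4AC = 4*9*(-6) = -216
Discriminant = 1 + 216 = 217

217


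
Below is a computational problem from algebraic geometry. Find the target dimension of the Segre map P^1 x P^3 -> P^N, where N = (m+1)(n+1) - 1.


The Segre embedding maps P^m x P^n into P^N via
all products of coordinates from each factor.
N = (m+1)(n+1) - 1
N = (1+1)(3+1) - 1
N = 2*4 - 1
N = 8 - 1 = 7

7


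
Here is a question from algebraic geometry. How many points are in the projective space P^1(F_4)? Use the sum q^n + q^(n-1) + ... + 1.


P^1(F_4) has (q^(n+1) - 1)/(q - 1) points.
= 4^1 + 4^0
= 4 + 1
= 5

5


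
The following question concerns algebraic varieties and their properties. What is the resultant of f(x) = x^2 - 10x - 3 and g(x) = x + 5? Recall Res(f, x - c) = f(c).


For Res(f, x - c), we evaluate f at x = c.
f(-5) = (-5)^2 - 10*(-5) - 3
= 25 + 50 - 3
= 75 - 3 = 72
Res(f, g) = 72

72


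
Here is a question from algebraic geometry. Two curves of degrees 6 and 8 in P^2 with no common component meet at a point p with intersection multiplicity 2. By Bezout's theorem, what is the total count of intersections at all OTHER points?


By Bezout's theorem, the total intersection number is d1 * d2.
Total = 6 * 8 = 48
Intersection multiplicity at p = 2
Remaining intersections = 48 - 2 = 46

46


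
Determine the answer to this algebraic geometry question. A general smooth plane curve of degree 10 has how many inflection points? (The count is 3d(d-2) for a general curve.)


For a general smooth plane curve C of degree d, the inflection points are
the intersection of C with its Hessian curve, which has degree 3(d-2).
By Bezout, the total intersection number is d * 3(d-2) = 10 * 24 = 240.
For a general curve every flex is ordinary, so each contributes
multiplicity 1 to C·Hess(C), and the number of distinct inflection
points is 3d(d-2).
Inflection points = 3*10*(10-2) = 3*10*8 = 240

240


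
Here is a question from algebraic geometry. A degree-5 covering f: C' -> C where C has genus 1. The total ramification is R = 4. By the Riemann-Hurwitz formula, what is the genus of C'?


Riemann-Hurwitz formula: 2g' - 2 = d(2g - 2) + R
Given: d = 5, g = 1, R = 4
2g' - 2 = 5*(2*1 - 2) + 4
2g' - 2 = 5*0 + 4
2g' - 2 = 0 + 4 = 4
2g' = 6
g' = 3

3


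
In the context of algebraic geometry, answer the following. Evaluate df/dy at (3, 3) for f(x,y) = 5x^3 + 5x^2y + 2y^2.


df/dy = 5*x^2 + 2*2*y^1
At (3,3): 5*3^2 + 2*2*3^1
= 45 + 12
= 57

57


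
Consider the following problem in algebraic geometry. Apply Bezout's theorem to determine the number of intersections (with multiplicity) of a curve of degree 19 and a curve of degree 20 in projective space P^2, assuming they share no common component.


Bezout's theorem states the intersection count equals the product of degrees.
Intersection count = 19 * 20 = 380

380


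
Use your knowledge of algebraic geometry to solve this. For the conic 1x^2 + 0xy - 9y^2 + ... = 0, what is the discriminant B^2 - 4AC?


The discriminant of a conic Ax^2 + Bxy + Cy^2 + ... = 0 is B^2 - 4AC.
B^2 = 0^2 = 0
4AC = 4*1*(-9) = -36
Discriminant = 0 + 36 = 36

36


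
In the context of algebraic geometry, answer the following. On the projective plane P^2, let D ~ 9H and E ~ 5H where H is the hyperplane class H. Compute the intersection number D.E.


Using bilinearity of the intersection pairing on the projective plane P^2:
(aH).(bH) = ab * (H.H)
We have H^2 = 1 (Bezout).
D.E = (9H).(5H) = 9*5*1
= 45*1
= 45

45


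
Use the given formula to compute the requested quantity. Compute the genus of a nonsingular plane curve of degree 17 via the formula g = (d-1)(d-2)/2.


Using the genus formula for smooth plane curves:
g = (d-1)(d-2)/2
g = (17-1)(17-2)/2
g = 16*15/2
g = 240/2 = 120

120


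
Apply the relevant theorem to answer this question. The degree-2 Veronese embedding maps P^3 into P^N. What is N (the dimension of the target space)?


The Veronese embedding v_d: P^n -> P^N maps each point to all
degree-d monomials in n+1 homogeneous coordinates.
N = C(n+d, d) - 1
N = C(3+2, 2) - 1
N = C(5, 2) - 1
C(5, 2) = 10
N = 10 - 1 = 9

9


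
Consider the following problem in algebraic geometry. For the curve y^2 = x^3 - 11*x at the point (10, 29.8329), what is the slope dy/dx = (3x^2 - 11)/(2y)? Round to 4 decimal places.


Using implicit differentiation of y^2 = x^3 - 11*x:
2y * dy/dx = 3x^2 - 11
dy/dx = (3x^2 - 11)/(2y)
Numerator: 3*10^2 - 11 = 289
Denominator: 2*29.8329 = 59.6658
dy/dx = 289/59.6658 = 4.8436

4.8436


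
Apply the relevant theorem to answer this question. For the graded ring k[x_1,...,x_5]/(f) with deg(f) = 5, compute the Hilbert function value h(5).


For R = k[x_1,...,x_n]/(f) with f homogeneous of degree e:
The Hilbert series is (1 - t^e)/(1 - t)^n.
So h(d) = C(d+n-1, n-1) - C(d-e+n-1, n-1) for d >= e.
With n=5, e=5, d=5:
C(5+5-1, 5-1) = C(9, 4) = 126
C(5-5+5-1, 5-1) = C(4, 4) = 1
h(5) = 126 - 1 = 125

125


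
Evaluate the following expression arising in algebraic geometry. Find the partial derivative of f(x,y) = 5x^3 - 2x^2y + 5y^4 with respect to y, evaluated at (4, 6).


df/dy = (-2)*x^2 + 4*5*y^3
At (4,6): (-2)*4^2 + 4*5*6^3
= -32 + 4320
= 4288

4288


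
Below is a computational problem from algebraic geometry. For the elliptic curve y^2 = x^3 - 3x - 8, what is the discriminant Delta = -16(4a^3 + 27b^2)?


Compute each component:
4a^3 = 4*(-3)^3 = 4*(-27) = -108
27b^2 = 27*(-8)^2 = 27*64 = 1728
4a^3 + 27b^2 = -108 + 1728 = 1620
Delta = -16*1620 = -25920

-25920


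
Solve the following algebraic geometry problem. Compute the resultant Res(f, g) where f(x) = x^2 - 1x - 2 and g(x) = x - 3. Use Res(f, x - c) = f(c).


For Res(f, x - c), we evaluate f at x = c.
f(3) = 3^2 - 1*3 - 2
= 9 - 3 - 2
= 6 - 2 = 4
Res(f, g) = 4

4


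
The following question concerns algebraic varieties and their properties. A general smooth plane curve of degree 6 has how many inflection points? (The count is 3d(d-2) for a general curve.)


For a general smooth plane curve C of degree d, the inflection points are
the intersection of C with its Hessian curve, which has degree 3(d-2).
By Bezout, the total intersection number is d * 3(d-2) = 6 * 12 = 72.
For a general curve every flex is ordinary, so each contributes
multiplicity 1 to C·Hess(C), and the number of distinct inflection
points is 3d(d-2).
Inflection points = 3*6*(6-2) = 3*6*4 = 72

72


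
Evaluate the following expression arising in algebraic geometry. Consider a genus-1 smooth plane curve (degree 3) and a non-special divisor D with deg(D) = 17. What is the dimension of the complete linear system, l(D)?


First, compute the genus of a smooth plane curve of degree 3:
g = (d-1)(d-2)/2 = (3-1)(3-2)/2 = 1
For a non-special divisor D (i.e., h^1(D) = 0), Riemann-Roch gives:
l(D) = deg(D) - g + 1
Since deg(D) = 17 >= 2g - 1 = 1, D is non-special.
l(D) = 17 - 1 + 1 = 17

17


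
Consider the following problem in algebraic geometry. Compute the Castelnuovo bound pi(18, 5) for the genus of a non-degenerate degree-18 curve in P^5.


Castelnuovo's bound: write d - 1 = m(r-1) + epsilon with 0 <= epsilon < r-1.
d - 1 = 18 - 1 = 17
r - 1 = 5 - 1 = 4
17 = 4*4 + 1, so m = 4, epsilon = 1
pi(d, r) = m(m-1)(r-1)/2 + m*epsilon
= 4*3*4/2 + 4*1
= 48/2 + 4
= 24 + 4 = 28

28


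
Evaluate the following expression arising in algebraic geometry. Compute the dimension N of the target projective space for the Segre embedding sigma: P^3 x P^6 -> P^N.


The Segre embedding maps P^m x P^n into P^N via
all products of coordinates from each factor.
N = (m+1)(n+1) - 1
N = (3+1)(6+1) - 1
N = 4*7 - 1
N = 28 - 1 = 27

27


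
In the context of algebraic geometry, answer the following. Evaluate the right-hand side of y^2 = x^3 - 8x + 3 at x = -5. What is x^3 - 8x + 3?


Compute x^3 - 8x + 3 at x = -5:
x^3 = (-5)^3 = -125
(-8)*x = (-8)*(-5) = 40
Sum: -125 + 40 + 3 = -82

-82


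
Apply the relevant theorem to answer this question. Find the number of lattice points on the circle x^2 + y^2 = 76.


Systematically check integer values of x where x^2 <= 76.
For each valid x, check if 76 - x^2 is a perfect square.
Total integer solutions found: 0

0


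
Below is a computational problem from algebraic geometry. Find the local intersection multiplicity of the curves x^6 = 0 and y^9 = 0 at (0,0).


The intersection multiplicity of V(x^a) and V(y^b) at the origin is:
I(O; V(x^6), V(y^9)) = dim_k(k[x,y]/(x^6, y^9))
A basis for k[x,y]/(x^6, y^9) is the set of monomials x^i * y^j
where 0 <= i < 6 and 0 <= j < 9.
The number of such monomials is 6 * 9 = 54

54


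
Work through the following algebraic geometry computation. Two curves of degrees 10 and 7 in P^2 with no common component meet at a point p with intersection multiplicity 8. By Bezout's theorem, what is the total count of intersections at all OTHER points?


By Bezout's theorem, the total intersection number is d1 * d2.
Total = 10 * 7 = 70
Intersection multiplicity at p = 8
Remaining intersections = 70 - 8 = 62

62


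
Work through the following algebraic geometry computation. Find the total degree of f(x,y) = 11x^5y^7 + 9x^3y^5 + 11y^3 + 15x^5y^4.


Examine each term for its total degree (sum of exponents).
  Term '11x^5y^7' has total degree 5+7 = 12.
  Term '9x^3y^5' has total degree 3+5 = 8.
  Term '11y^3' has total degree 0+3 = 3.
  Term '15x^5y^4' has total degree 5+4 = 9.
The maximum total degree among all terms is 12.

12


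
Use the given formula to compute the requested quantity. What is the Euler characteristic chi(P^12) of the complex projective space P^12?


The complex projective space P^12 has one cell in each even real dimension 0, 2, ..., 24.
The cohomology groups are H^{2k}(P^12) = Z for k = 0,...,12, and 0 otherwise.
Euler characteristic = sum of Betti numbers = 1 per even-dimensional cohomology group.
chi(P^12) = 12 + 1 = 13

13


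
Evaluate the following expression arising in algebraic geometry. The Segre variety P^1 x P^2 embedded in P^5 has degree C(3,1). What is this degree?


The degree of the Segre variety P^1 x P^2 is C(m+n, m).
= C(3, 1)
= 3

3


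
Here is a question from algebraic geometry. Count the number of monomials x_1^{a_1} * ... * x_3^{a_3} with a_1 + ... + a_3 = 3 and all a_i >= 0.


The number of degree-3 monomials in 3 variables is C(d+n-1, n-1).
= C(3+3-1, 3-1) = C(5, 2)
= 10

10


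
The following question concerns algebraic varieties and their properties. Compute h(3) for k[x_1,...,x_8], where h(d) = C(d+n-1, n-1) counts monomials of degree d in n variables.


The Hilbert function for the polynomial ring in 8 variables is:
h(d) = C(d+n-1, n-1)
h(3) = C(3+8-1, 8-1) = C(10, 7)
= 10! / (7! * 3!)
= 120

120


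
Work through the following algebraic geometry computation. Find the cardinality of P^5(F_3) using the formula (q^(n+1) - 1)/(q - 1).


P^5(F_3) has (q^(n+1) - 1)/(q - 1) points.
= 3^5 + 3^4 + 3^3 + 3^2 + 3^1 + 3^0
= 243 + 81 + 27 + 9 + 3 + 1
= 364

364


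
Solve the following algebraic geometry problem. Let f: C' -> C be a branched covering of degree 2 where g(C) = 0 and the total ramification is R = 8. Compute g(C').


Riemann-Hurwitz formula: 2g' - 2 = d(2g - 2) + R
Given: d = 2, g = 0, R = 8
2g' - 2 = 2*(2*0 - 2) + 8
2g' - 2 = 2*(-2) + 8
2g' - 2 = -4 + 8 = 4
2g' = 6
g' = 3

3


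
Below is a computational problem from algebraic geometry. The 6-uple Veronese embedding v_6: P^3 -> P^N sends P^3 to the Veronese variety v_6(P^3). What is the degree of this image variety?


The Veronese variety v_6(P^3) has degree d^r.
d^r = 6^3 = 216

216


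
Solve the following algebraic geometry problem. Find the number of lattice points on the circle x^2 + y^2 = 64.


Systematically check integer values of x where x^2 <= 64.
For each valid x, check if 64 - x^2 is a perfect square.
x=0: 64 - 0 = 64, sqrt = 8 (valid)
x=8: 64 - 64 = 0, sqrt = 0 (valid)
Total integer solutions found: 4

4


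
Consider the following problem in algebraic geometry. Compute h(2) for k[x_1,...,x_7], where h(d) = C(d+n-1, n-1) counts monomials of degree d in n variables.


The Hilbert function for the polynomial ring in 7 variables is:
h(d) = C(d+n-1, n-1)
h(2) = C(2+7-1, 7-1) = C(8, 6)
= 8! / (6! * 2!)
= 28

28


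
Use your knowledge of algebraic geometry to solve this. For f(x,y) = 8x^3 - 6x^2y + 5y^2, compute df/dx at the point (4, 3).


df/dx = 3*8*x^2 + 2*(-6)*x^1*y
At (4,3): 3*8*4^2 + 2*(-6)*4^1*3
= 384 - 144
= 240

240


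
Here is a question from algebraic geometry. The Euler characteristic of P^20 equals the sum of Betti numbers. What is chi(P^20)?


The complex projective space P^20 has one cell in each even real dimension 0, 2, ..., 40.
The cohomology groups are H^{2k}(P^20) = Z for k = 0,...,20, and 0 otherwise.
Euler characteristic = sum of Betti numbers = 1 per even-dimensional cohomology group.
chi(P^20) = 20 + 1 = 21

21


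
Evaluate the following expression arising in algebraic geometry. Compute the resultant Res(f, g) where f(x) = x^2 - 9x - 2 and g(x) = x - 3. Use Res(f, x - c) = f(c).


For Res(f, x - c), we evaluate f at x = c.
f(3) = 3^2 - 9*3 - 2
= 9 - 27 - 2
= -18 - 2 = -20
Res(f, g) = -20

-20


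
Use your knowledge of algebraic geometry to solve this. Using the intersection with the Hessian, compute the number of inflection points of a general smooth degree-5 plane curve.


For a general smooth plane curve C of degree d, the inflection points are
the intersection of C with its Hessian curve, which has degree 3(d-2).
By Bezout, the total intersection number is d * 3(d-2) = 5 * 9 = 45.
For a general curve every flex is ordinary, so each contributes
multiplicity 1 to C·Hess(C), and the number of distinct inflection
points is 3d(d-2).
Inflection points = 3*5*(5-2) = 3*5*3 = 45

45


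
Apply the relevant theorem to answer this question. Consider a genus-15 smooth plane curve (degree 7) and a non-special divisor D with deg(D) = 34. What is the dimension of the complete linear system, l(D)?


First, compute the genus of a smooth plane curve of degree 7:
g = (d-1)(d-2)/2 = (7-1)(7-2)/2 = 15
For a non-special divisor D (i.e., h^1(D) = 0), Riemann-Roch gives:
l(D) = deg(D) - g + 1
Since deg(D) = 34 >= 2g - 1 = 29, D is non-special.
l(D) = 34 - 15 + 1 = 20

20


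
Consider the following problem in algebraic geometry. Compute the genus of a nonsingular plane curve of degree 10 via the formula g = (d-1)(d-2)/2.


Using the genus formula for smooth plane curves:
g = (d-1)(d-2)/2
g = (10-1)(10-2)/2
g = 9*8/2
g = 72/2 = 36

36


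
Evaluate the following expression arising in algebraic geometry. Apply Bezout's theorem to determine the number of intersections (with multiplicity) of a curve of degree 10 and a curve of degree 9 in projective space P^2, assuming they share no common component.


Bezout's theorem states the intersection count equals the product of degrees.
Intersection count = 10 * 9 = 90

90


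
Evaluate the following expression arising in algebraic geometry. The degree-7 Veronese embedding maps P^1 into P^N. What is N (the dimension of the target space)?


The Veronese embedding v_d: P^n -> P^N maps each point to all
degree-d monomials in n+1 homogeneous coordinates.
N = C(n+d, d) - 1
N = C(1+7, 7) - 1
N = C(8, 7) - 1
C(8, 7) = 8
N = 8 - 1 = 7

7


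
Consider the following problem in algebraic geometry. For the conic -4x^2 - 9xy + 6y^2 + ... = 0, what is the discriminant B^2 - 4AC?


The discriminant of a conic Ax^2 + Bxy + Cy^2 + ... = 0 is B^2 - 4AC.
B^2 = (-9)^2 = 81
4AC = 4*(-4)*6 = -96
Discriminant = 81 + 96 = 177

177


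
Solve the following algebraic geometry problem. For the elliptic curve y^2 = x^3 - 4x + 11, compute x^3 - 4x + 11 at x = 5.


Compute x^3 - 4x + 11 at x = 5:
x^3 = 5^3 = 125
(-4)*x = (-4)*5 = -20
Sum: 125 - 20 + 11 = 116

116


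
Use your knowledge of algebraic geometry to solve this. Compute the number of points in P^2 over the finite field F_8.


P^2(F_8) has (q^(n+1) - 1)/(q - 1) points.
= 8^2 + 8^1 + 8^0
= 64 + 8 + 1
= 73

73


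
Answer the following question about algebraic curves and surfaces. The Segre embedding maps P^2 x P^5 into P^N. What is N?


The Segre embedding maps P^m x P^n into P^N via
all products of coordinates from each factor.
N = (m+1)(n+1) - 1
N = (2+1)(5+1) - 1
N = 3*6 - 1
N = 18 - 1 = 17

17


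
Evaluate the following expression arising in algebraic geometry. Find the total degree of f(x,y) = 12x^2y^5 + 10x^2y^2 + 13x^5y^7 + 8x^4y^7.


Examine each term for its total degree (sum of exponents).
  Term '12x^2y^5' has total degree 2+5 = 7.
  Term '10x^2y^2' has total degree 2+2 = 4.
  Term '13x^5y^7' has total degree 5+7 = 12.
  Term '8x^4y^7' has total degree 4+7 = 11.
The maximum total degree among all terms is 12.

12


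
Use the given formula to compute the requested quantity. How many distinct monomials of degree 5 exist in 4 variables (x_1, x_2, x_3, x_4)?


The number of degree-5 monomials in 4 variables is C(d+n-1, n-1).
= C(5+4-1, 4-1) = C(8, 3)
= 56

56


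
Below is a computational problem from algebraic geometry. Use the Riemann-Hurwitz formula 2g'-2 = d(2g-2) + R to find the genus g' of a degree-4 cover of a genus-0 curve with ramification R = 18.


Riemann-Hurwitz formula: 2g' - 2 = d(2g - 2) + R
Given: d = 4, g = 0, R = 18
2g' - 2 = 4*(2*0 - 2) + 18
2g' - 2 = 4*(-2) + 18
2g' - 2 = -8 + 18 = 10
2g' = 12
g' = 6

6


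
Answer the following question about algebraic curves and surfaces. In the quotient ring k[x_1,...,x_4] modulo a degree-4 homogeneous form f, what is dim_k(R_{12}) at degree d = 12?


For R = k[x_1,...,x_n]/(f) with f homogeneous of degree e:
The Hilbert series is (1 - t^e)/(1 - t)^n.
So h(d) = C(d+n-1, n-1) - C(d-e+n-1, n-1) for d >= e.
With n=4, e=4, d=12:
C(12+4-1, 4-1) = C(15, 3) = 455
C(12-4+4-1, 4-1) = C(11, 3) = 165
h(12) = 455 - 165 = 290

290


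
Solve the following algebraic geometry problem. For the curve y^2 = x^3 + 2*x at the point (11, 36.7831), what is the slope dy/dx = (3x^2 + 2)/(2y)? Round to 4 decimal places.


Using implicit differentiation of y^2 = x^3 + 2*x:
2y * dy/dx = 3x^2 + 2
dy/dx = (3x^2 + 2)/(2y)
Numerator: 3*11^2 + 2 = 365
Denominator: 2*36.7831 = 73.5662
dy/dx = 365/73.5662 = 4.9615

4.9615


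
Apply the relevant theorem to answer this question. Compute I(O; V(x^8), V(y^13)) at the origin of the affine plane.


The intersection multiplicity of V(x^a) and V(y^b) at the origin is:
I(O; V(x^8), V(y^13)) = dim_k(k[x,y]/(x^8, y^13))
A basis for k[x,y]/(x^8, y^13) is the set of monomials x^i * y^j
where 0 <= i < 8 and 0 <= j < 13.
The number of such monomials is 8 * 13 = 104

104


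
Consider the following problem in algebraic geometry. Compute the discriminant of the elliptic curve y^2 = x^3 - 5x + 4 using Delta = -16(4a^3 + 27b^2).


Compute each component:
4a^3 = 4*(-5)^3 = 4*(-125) = -500
27b^2 = 27*4^2 = 27*16 = 432
4a^3 + 27b^2 = -500 + 432 = -68
Delta = -16*(-68) = 1088

1088


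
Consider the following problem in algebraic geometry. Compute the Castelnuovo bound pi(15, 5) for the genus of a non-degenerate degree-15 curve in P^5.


Castelnuovo's bound: write d - 1 = m(r-1) + epsilon with 0 <= epsilon < r-1.
d - 1 = 15 - 1 = 14
r - 1 = 5 - 1 = 4
14 = 3*4 + 2, so m = 3, epsilon = 2
pi(d, r) = m(m-1)(r-1)/2 + m*epsilon
= 3*2*4/2 + 3*2
= 24/2 + 6
= 12 + 6 = 18

18


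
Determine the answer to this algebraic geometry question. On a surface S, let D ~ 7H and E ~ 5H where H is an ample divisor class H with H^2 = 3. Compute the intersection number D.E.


Using bilinearity of the intersection pairing on a surface S:
(aH).(bH) = ab * (H.H)
We have H^2 = 3.
D.E = (7H).(5H) = 7*5*3
= 35*3
= 105

105


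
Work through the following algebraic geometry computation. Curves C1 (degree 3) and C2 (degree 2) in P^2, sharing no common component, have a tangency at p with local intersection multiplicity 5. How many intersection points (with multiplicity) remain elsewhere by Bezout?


By Bezout's theorem, the total intersection number is d1 * d2.
Total = 3 * 2 = 6
Intersection multiplicity at p = 5
Remaining intersections = 6 - 5 = 1

1


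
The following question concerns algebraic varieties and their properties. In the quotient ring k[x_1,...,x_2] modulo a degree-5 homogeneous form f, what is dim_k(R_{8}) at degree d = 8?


For R = k[x_1,...,x_n]/(f) with f homogeneous of degree e:
The Hilbert series is (1 - t^e)/(1 - t)^n.
So h(d) = C(d+n-1, n-1) - C(d-e+n-1, n-1) for d >= e.
With n=2, e=5, d=8:
C(8+2-1, 2-1) = C(9, 1) = 9
C(8-5+2-1, 2-1) = C(4, 1) = 4
h(8) = 9 - 4 = 5

5


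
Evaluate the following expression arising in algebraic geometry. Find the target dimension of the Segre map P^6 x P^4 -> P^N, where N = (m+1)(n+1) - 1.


The Segre embedding maps P^m x P^n into P^N via
all products of coordinates from each factor.
N = (m+1)(n+1) - 1
N = (6+1)(4+1) - 1
N = 7*5 - 1
N = 35 - 1 = 34

34


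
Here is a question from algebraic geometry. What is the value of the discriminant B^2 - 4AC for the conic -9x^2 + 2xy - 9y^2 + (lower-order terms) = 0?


The discriminant of a conic Ax^2 + Bxy + Cy^2 + ... = 0 is B^2 - 4AC.
B^2 = 2^2 = 4
4AC = 4*(-9)*(-9) = 324
Discriminant = 4 - 324 = -320

-320


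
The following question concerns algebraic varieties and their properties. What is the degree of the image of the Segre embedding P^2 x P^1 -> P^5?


The degree of the Segre variety P^2 x P^1 is C(m+n, m).
= C(3, 2)
= 3

3


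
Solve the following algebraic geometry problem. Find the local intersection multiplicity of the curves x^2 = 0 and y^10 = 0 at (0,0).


The intersection multiplicity of V(x^a) and V(y^b) at the origin is:
I(O; V(x^2), V(y^10)) = dim_k(k[x,y]/(x^2, y^10))
A basis for k[x,y]/(x^2, y^10) is the set of monomials x^i * y^j
where 0 <= i < 2 and 0 <= j < 10.
The number of such monomials is 2 * 10 = 20

20


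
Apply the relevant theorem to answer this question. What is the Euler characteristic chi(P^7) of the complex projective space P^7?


The complex projective space P^7 has one cell in each even real dimension 0, 2, ..., 14.
The cohomology groups are H^{2k}(P^7) = Z for k = 0,...,7, and 0 otherwise.
Euler characteristic = sum of Betti numbers = 1 per even-dimensional cohomology group.
chi(P^7) = 7 + 1 = 8

8


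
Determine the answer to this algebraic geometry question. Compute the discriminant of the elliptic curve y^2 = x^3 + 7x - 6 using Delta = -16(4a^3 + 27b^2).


Compute each component:
4a^3 = 4*7^3 = 4*343 = 1372
27b^2 = 27*(-6)^2 = 27*36 = 972
4a^3 + 27b^2 = 1372 + 972 = 2344
Delta = -16*2344 = -37504

-37504


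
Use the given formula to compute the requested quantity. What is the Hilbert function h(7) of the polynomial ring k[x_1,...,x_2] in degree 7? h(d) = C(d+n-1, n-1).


The Hilbert function for the polynomial ring in 2 variables is:
h(d) = C(d+n-1, n-1)
h(7) = C(7+2-1, 2-1) = C(8, 1)
= 8! / (1! * 7!)
= 8

8


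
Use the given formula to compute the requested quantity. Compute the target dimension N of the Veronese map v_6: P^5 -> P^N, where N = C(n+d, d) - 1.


The Veronese embedding v_d: P^n -> P^N maps each point to all
degree-d monomials in n+1 homogeneous coordinates.
N = C(n+d, d) - 1
N = C(5+6, 6) - 1
N = C(11, 6) - 1
C(11, 6) = 462
N = 462 - 1 = 461

461


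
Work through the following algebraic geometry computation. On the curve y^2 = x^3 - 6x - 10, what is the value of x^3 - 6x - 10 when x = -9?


Compute x^3 - 6x - 10 at x = -9:
x^3 = (-9)^3 = -729
(-6)*x = (-6)*(-9) = 54
Sum: -729 + 54 - 10 = -685

-685


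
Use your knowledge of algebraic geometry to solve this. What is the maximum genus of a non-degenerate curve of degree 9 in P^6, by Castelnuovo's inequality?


Castelnuovo's bound: write d - 1 = m(r-1) + epsilon with 0 <= epsilon < r-1.
d - 1 = 9 - 1 = 8
r - 1 = 6 - 1 = 5
8 = 1*5 + 3, so m = 1, epsilon = 3
pi(d, r) = m(m-1)(r-1)/2 + m*epsilon
= 1*0*5/2 + 1*3
= 0/2 + 3
= 0 + 3 = 3

3


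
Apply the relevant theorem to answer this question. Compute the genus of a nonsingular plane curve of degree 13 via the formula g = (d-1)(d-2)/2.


Using the genus formula for smooth plane curves:
g = (d-1)(d-2)/2
g = (13-1)(13-2)/2
g = 12*11/2
g = 132/2 = 66

66


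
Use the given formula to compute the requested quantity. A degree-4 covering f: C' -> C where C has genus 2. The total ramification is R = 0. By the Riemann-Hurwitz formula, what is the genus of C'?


Riemann-Hurwitz formula: 2g' - 2 = d(2g - 2) + R
Given: d = 4, g = 2, R = 0
2g' - 2 = 4*(2*2 - 2) + 0
2g' - 2 = 4*2 + 0
2g' - 2 = 8 + 0 = 8
2g' = 10
g' = 5

5


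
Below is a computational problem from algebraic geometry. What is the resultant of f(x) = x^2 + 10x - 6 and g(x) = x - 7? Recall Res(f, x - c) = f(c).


For Res(f, x - c), we evaluate f at x = c.
f(7) = 7^2 + 10*7 - 6
= 49 + 70 - 6
= 119 - 6 = 113
Res(f, g) = 113

113


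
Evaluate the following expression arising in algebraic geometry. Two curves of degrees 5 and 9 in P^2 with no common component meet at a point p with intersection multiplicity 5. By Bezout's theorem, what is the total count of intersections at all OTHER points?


By Bezout's theorem, the total intersection number is d1 * d2.
Total = 5 * 9 = 45
Intersection multiplicity at p = 5
Remaining intersections = 45 - 5 = 40

40


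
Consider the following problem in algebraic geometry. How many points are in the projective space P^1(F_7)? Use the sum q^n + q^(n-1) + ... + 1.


P^1(F_7) has (q^(n+1) - 1)/(q - 1) points.
= 7^1 + 7^0
= 7 + 1
= 8

8


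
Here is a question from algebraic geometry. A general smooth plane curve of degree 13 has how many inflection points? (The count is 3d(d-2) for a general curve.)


For a general smooth plane curve C of degree d, the inflection points are
the intersection of C with its Hessian curve, which has degree 3(d-2).
By Bezout, the total intersection number is d * 3(d-2) = 13 * 33 = 429.
For a general curve every flex is ordinary, so each contributes
multiplicity 1 to C·Hess(C), and the number of distinct inflection
points is 3d(d-2).
Inflection points = 3*13*(13-2) = 3*13*11 = 429

429


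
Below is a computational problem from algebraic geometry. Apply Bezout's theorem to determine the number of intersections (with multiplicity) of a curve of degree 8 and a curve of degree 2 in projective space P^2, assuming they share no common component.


Bezout's theorem states the intersection count equals the product of degrees.
Intersection count = 8 * 2 = 16

16


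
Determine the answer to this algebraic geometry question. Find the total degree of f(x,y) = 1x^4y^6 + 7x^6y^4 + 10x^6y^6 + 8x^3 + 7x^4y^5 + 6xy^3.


Examine each term for its total degree (sum of exponents).
  Term '1x^4y^6' has total degree 4+6 = 10.
  Term '7x^6y^4' has total degree 6+4 = 10.
  Term '10x^6y^6' has total degree 6+6 = 12.
  Term '8x^3' has total degree 3+0 = 3.
  Term '7x^4y^5' has total degree 4+5 = 9.
  Term '6xy^3' has total degree 1+3 = 4.
The maximum total degree among all terms is 12.

12


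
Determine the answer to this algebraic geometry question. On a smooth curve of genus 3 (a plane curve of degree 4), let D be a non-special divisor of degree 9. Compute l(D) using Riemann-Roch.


First, compute the genus of a smooth plane curve of degree 4:
g = (d-1)(d-2)/2 = (4-1)(4-2)/2 = 3
For a non-special divisor D (i.e., h^1(D) = 0), Riemann-Roch gives:
l(D) = deg(D) - g + 1
Since deg(D) = 9 >= 2g - 1 = 5, D is non-special.
l(D) = 9 - 3 + 1 = 7

7


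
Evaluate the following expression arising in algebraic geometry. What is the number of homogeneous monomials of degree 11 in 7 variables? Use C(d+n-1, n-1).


The number of degree-11 monomials in 7 variables is C(d+n-1, n-1).
= C(11+7-1, 7-1) = C(17, 6)
= 12376

12376


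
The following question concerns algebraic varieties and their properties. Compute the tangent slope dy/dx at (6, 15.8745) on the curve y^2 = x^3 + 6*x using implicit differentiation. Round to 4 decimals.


Using implicit differentiation of y^2 = x^3 + 6*x:
2y * dy/dx = 3x^2 + 6
dy/dx = (3x^2 + 6)/(2y)
Numerator: 3*6^2 + 6 = 114
Denominator: 2*15.8745 = 31.749
dy/dx = 114/31.749 = 3.5907

3.5907


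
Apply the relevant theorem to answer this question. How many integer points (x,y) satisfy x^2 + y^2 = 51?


Systematically check integer values of x where x^2 <= 51.
For each valid x, check if 51 - x^2 is a perfect square.
Total integer solutions found: 0

0


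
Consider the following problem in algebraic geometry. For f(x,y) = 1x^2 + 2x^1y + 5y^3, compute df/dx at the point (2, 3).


df/dx = 2*1*x^1 + 1*2*x^0*y
At (2,3): 2*1*2^1 + 1*2*2^0*3
= 4 + 6
= 10

10


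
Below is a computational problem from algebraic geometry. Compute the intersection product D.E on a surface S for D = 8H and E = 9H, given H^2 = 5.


Using bilinearity of the intersection pairing on a surface S:
(aH).(bH) = ab * (H.H)
We have H^2 = 5.
D.E = (8H).(9H) = 8*9*5
= 72*5
= 360

360


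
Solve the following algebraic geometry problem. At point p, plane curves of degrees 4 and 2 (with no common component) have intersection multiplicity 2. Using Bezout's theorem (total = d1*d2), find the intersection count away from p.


By Bezout's theorem, the total intersection number is d1 * d2.
Total = 4 * 2 = 8
Intersection multiplicity at p = 2
Remaining intersections = 8 - 2 = 6

6


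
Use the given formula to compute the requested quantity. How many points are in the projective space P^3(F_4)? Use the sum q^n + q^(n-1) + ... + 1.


P^3(F_4) has (q^(n+1) - 1)/(q - 1) points.
= 4^3 + 4^2 + 4^1 + 4^0
= 64 + 16 + 4 + 1
= 85

85


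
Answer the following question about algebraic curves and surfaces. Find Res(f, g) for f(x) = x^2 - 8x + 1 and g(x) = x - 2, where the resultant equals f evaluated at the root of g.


For Res(f, x - c), we evaluate f at x = c.
f(2) = 2^2 - 8*2 + 1
= 4 - 16 + 1
= -12 + 1 = -11
Res(f, g) = -11

-11


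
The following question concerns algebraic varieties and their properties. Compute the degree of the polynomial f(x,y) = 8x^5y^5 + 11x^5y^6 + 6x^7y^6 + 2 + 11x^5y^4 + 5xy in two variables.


Examine each term for its total degree (sum of exponents).
  Term '8x^5y^5' has total degree 5+5 = 10.
  Term '11x^5y^6' has total degree 5+6 = 11.
  Term '6x^7y^6' has total degree 7+6 = 13.
  Term '2' has total degree 0+0 = 0.
  Term '11x^5y^4' has total degree 5+4 = 9.
  Term '5xy' has total degree 1+1 = 2.
The maximum total degree among all terms is 13.

13


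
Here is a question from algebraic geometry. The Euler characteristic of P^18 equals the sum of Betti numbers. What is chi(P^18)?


The complex projective space P^18 has one cell in each even real dimension 0, 2, ..., 36.
The cohomology groups are H^{2k}(P^18) = Z for k = 0,...,18, and 0 otherwise.
Euler characteristic = sum of Betti numbers = 1 per even-dimensional cohomology group.
chi(P^18) = 18 + 1 = 19

19


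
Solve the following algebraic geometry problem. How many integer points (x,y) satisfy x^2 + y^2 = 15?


Systematically check integer values of x where x^2 <= 15.
For each valid x, check if 15 - x^2 is a perfect square.
Total integer solutions found: 0

0


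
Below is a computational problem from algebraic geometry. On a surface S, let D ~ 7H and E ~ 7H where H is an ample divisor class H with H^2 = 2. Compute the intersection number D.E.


Using bilinearity of the intersection pairing on a surface S:
(aH).(bH) = ab * (H.H)
We have H^2 = 2.
D.E = (7H).(7H) = 7*7*2
= 49*2
= 98

98


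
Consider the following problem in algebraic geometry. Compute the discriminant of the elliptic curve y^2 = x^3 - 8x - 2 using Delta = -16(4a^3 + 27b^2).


Compute each component:
4a^3 = 4*(-8)^3 = 4*(-512) = -2048
27b^2 = 27*(-2)^2 = 27*4 = 108
4a^3 + 27b^2 = -2048 + 108 = -1940
Delta = -16*(-1940) = 31040

31040


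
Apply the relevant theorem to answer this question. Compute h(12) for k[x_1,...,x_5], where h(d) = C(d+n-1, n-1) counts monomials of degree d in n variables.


The Hilbert function for the polynomial ring in 5 variables is:
h(d) = C(d+n-1, n-1)
h(12) = C(12+5-1, 5-1) = C(16, 4)
= 16! / (4! * 12!)
= 1820

1820


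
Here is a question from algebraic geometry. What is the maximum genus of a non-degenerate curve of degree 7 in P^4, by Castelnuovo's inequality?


Castelnuovo's bound: write d - 1 = m(r-1) + epsilon with 0 <= epsilon < r-1.
d - 1 = 7 - 1 = 6
r - 1 = 4 - 1 = 3
6 = 2*3 + 0, so m = 2, epsilon = 0
pi(d, r) = m(m-1)(r-1)/2 + m*epsilon
= 2*1*3/2 + 2*0
= 6/2 + 0
= 3 + 0 = 3

3


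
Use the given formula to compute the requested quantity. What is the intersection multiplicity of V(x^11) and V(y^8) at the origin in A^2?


The intersection multiplicity of V(x^a) and V(y^b) at the origin is:
I(O; V(x^11), V(y^8)) = dim_k(k[x,y]/(x^11, y^8))
A basis for k[x,y]/(x^11, y^8) is the set of monomials x^i * y^j
where 0 <= i < 11 and 0 <= j < 8.
The number of such monomials is 11 * 8 = 88

88


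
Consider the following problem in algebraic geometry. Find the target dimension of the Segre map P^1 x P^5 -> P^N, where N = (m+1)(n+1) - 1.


The Segre embedding maps P^m x P^n into P^N via
all products of coordinates from each factor.
N = (m+1)(n+1) - 1
N = (1+1)(5+1) - 1
N = 2*6 - 1
N = 12 - 1 = 11

11


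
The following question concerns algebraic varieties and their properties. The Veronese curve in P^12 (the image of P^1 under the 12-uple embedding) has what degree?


The rational normal curve in P^12 is the image of P^1 under the 12-uple Veronese.
A general hyperplane in P^12 pulls back to a degree-12 form on P^1, which has 12 zeros,
so the curve meets a general hyperplane in 12 points. Degree = 12.

12


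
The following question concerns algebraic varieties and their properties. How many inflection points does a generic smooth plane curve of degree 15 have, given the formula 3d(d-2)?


For a general smooth plane curve C of degree d, the inflection points are
the intersection of C with its Hessian curve, which has degree 3(d-2).
By Bezout, the total intersection number is d * 3(d-2) = 15 * 39 = 585.
For a general curve every flex is ordinary, so each contributes
multiplicity 1 to C·Hess(C), and the number of distinct inflection
points is 3d(d-2).
Inflection points = 3*15*(15-2) = 3*15*13 = 585

585


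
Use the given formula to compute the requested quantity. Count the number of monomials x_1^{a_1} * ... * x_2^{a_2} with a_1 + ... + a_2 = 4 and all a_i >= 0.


The number of degree-4 monomials in 2 variables is C(d+n-1, n-1).
= C(4+2-1, 2-1) = C(5, 1)
= 5

5


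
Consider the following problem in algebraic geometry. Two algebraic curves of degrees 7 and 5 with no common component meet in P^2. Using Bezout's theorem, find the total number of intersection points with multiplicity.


Bezout's theorem states the intersection count equals the product of degrees.
Intersection count = 7 * 5 = 35

35


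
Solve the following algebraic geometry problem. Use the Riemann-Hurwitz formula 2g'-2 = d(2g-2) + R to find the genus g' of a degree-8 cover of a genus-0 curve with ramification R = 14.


Riemann-Hurwitz formula: 2g' - 2 = d(2g - 2) + R
Given: d = 8, g = 0, R = 14
2g' - 2 = 8*(2*0 - 2) + 14
2g' - 2 = 8*(-2) + 14
2g' - 2 = -16 + 14 = -2
2g' = 0
g' = 0

0


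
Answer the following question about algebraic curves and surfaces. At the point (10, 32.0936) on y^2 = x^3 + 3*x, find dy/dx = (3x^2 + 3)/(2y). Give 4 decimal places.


Using implicit differentiation of y^2 = x^3 + 3*x:
2y * dy/dx = 3x^2 + 3
dy/dx = (3x^2 + 3)/(2y)
Numerator: 3*10^2 + 3 = 303
Denominator: 2*32.0936 = 64.1872
dy/dx = 303/64.1872 = 4.7206

4.7206


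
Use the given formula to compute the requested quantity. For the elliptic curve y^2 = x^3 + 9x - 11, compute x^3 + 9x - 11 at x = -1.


Compute x^3 + 9x - 11 at x = -1:
x^3 = (-1)^3 = -1
9*x = 9*(-1) = -9
Sum: -1 - 9 - 11 = -21

-21


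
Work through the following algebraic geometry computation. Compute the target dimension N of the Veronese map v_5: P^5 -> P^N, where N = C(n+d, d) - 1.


The Veronese embedding v_d: P^n -> P^N maps each point to all
degree-d monomials in n+1 homogeneous coordinates.
N = C(n+d, d) - 1
N = C(5+5, 5) - 1
N = C(10, 5) - 1
C(10, 5) = 252
N = 252 - 1 = 251

251


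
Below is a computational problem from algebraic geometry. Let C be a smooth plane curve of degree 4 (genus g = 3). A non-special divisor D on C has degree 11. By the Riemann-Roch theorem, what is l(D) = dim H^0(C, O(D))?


First, compute the genus of a smooth plane curve of degree 4:
g = (d-1)(d-2)/2 = (4-1)(4-2)/2 = 3
For a non-special divisor D (i.e., h^1(D) = 0), Riemann-Roch gives:
l(D) = deg(D) - g + 1
Since deg(D) = 11 >= 2g - 1 = 5, D is non-special.
l(D) = 11 - 3 + 1 = 9

9


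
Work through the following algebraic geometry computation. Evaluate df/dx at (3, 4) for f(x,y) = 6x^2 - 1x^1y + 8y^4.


df/dx = 2*6*x^1 + 1*(-1)*x^0*y
At (3,4): 2*6*3^1 + 1*(-1)*3^0*4
= 36 - 4
= 32

32


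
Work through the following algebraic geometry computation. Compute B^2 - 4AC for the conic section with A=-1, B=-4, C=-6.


The discriminant of a conic Ax^2 + Bxy + Cy^2 + ... = 0 is B^2 - 4AC.
B^2 = (-4)^2 = 16
4AC = 4*(-1)*(-6) = 24
Discriminant = 16 - 24 = -8

-8


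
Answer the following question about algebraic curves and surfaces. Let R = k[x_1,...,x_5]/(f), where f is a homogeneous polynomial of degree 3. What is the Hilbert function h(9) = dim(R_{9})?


For R = k[x_1,...,x_n]/(f) with f homogeneous of degree e:
The Hilbert series is (1 - t^e)/(1 - t)^n.
So h(d) = C(d+n-1, n-1) - C(d-e+n-1, n-1) for d >= e.
With n=5, e=3, d=9:
C(9+5-1, 5-1) = C(13, 4) = 715
C(9-3+5-1, 5-1) = C(10, 4) = 210
h(9) = 715 - 210 = 505

505


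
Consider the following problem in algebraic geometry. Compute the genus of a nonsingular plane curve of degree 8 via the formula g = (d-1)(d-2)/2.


Using the genus formula for smooth plane curves:
g = (d-1)(d-2)/2
g = (8-1)(8-2)/2
g = 7*6/2
g = 42/2 = 21

21


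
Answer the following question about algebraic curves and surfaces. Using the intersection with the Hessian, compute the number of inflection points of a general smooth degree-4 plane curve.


For a general smooth plane curve C of degree d, the inflection points are
the intersection of C with its Hessian curve, which has degree 3(d-2).
By Bezout, the total intersection number is d * 3(d-2) = 4 * 6 = 24.
For a general curve every flex is ordinary, so each contributes
multiplicity 1 to C·Hess(C), and the number of distinct inflection
points is 3d(d-2).
Inflection points = 3*4*(4-2) = 3*4*2 = 24

24


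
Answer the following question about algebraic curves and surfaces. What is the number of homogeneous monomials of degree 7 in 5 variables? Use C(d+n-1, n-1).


The number of degree-7 monomials in 5 variables is C(d+n-1, n-1).
= C(7+5-1, 5-1) = C(11, 4)
= 330

330
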